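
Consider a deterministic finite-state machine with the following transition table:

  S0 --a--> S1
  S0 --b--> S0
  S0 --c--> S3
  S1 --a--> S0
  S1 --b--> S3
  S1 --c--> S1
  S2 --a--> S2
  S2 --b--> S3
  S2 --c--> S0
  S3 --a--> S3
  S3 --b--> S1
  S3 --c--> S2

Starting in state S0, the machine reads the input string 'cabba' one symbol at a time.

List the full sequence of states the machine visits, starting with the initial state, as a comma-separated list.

Answer: S0, S3, S3, S1, S3, S3

Derivation:
Start: S0
  read 'c': S0 --c--> S3
  read 'a': S3 --a--> S3
  read 'b': S3 --b--> S1
  read 'b': S1 --b--> S3
  read 'a': S3 --a--> S3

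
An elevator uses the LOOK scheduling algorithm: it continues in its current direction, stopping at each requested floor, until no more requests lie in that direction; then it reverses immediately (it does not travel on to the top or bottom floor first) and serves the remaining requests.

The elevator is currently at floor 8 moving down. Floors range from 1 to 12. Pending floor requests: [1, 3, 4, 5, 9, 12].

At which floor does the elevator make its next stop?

Current floor: 8, direction: down
Requests above: [9, 12]
Requests below: [1, 3, 4, 5]
Moving down and requests lie below → nearest below is max([1, 3, 4, 5]) = 5

Answer: 5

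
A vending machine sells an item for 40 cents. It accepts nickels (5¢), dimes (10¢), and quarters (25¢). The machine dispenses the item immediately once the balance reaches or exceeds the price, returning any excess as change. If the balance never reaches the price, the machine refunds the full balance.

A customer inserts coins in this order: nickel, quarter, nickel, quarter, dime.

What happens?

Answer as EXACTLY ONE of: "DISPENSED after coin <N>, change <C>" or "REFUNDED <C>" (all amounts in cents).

Price: 40¢
Coin 1 (nickel, 5¢): balance = 5¢
Coin 2 (quarter, 25¢): balance = 30¢
Coin 3 (nickel, 5¢): balance = 35¢
Coin 4 (quarter, 25¢): balance = 60¢
  → balance >= price → DISPENSE, change = 60 - 40 = 20¢

Answer: DISPENSED after coin 4, change 20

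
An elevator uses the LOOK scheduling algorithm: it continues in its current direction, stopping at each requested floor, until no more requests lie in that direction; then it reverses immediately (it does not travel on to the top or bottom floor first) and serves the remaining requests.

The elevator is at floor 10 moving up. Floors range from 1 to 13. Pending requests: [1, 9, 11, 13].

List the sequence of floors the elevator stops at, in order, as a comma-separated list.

Answer: 11, 13, 9, 1

Derivation:
Current: 10, moving UP
Serve above first (ascending): [11, 13]
Then reverse, serve below (descending): [9, 1]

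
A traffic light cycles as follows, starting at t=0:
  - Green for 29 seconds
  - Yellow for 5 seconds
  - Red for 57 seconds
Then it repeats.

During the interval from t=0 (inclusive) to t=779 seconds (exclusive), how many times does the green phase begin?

Answer: 9

Derivation:
Cycle = 29+5+57 = 91s
green phase starts at t = k*91 + 0 for k=0,1,2,...
Need k*91+0 < 779 → k < 8.560
k ∈ {0, ..., 8} → 9 starts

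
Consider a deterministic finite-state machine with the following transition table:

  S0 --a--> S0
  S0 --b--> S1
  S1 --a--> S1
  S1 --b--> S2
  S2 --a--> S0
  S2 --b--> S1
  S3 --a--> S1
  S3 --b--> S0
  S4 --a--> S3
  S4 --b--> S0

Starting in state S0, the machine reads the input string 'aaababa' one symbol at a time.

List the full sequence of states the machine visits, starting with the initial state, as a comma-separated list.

Start: S0
  read 'a': S0 --a--> S0
  read 'a': S0 --a--> S0
  read 'a': S0 --a--> S0
  read 'b': S0 --b--> S1
  read 'a': S1 --a--> S1
  read 'b': S1 --b--> S2
  read 'a': S2 --a--> S0

Answer: S0, S0, S0, S0, S1, S1, S2, S0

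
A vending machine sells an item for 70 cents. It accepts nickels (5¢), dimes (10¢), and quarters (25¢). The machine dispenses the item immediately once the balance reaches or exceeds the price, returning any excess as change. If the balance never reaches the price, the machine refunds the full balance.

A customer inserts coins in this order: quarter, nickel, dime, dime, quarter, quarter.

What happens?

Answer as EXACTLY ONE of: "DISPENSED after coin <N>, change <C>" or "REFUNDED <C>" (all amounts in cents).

Price: 70¢
Coin 1 (quarter, 25¢): balance = 25¢
Coin 2 (nickel, 5¢): balance = 30¢
Coin 3 (dime, 10¢): balance = 40¢
Coin 4 (dime, 10¢): balance = 50¢
Coin 5 (quarter, 25¢): balance = 75¢
  → balance >= price → DISPENSE, change = 75 - 70 = 5¢

Answer: DISPENSED after coin 5, change 5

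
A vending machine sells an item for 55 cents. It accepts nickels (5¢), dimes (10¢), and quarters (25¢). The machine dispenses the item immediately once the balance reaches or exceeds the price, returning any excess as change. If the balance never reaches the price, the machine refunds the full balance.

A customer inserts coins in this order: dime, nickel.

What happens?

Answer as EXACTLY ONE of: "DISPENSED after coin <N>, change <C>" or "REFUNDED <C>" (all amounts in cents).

Answer: REFUNDED 15

Derivation:
Price: 55¢
Coin 1 (dime, 10¢): balance = 10¢
Coin 2 (nickel, 5¢): balance = 15¢
All coins inserted, balance 15¢ < price 55¢ → REFUND 15¢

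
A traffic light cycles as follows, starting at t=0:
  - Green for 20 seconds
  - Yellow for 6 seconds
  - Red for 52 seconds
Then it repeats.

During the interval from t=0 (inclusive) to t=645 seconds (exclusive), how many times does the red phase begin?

Cycle = 20+6+52 = 78s
red phase starts at t = k*78 + 26 for k=0,1,2,...
Need k*78+26 < 645 → k < 7.936
k ∈ {0, ..., 7} → 8 starts

Answer: 8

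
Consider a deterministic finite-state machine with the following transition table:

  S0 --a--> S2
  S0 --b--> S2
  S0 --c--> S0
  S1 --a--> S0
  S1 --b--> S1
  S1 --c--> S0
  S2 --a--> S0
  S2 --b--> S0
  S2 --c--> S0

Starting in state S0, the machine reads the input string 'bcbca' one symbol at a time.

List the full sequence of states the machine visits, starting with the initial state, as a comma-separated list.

Start: S0
  read 'b': S0 --b--> S2
  read 'c': S2 --c--> S0
  read 'b': S0 --b--> S2
  read 'c': S2 --c--> S0
  read 'a': S0 --a--> S2

Answer: S0, S2, S0, S2, S0, S2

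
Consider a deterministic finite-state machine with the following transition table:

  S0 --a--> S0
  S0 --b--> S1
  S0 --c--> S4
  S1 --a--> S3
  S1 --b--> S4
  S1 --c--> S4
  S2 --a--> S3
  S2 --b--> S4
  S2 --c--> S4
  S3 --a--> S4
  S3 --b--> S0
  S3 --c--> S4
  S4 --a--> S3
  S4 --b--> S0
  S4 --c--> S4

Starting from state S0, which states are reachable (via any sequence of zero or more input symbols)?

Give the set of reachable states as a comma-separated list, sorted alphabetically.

BFS from S0:
  visit S0: S0--a-->S0 (seen), S0--b-->S1 (new), S0--c-->S4 (new)
  visit S1: S1--a-->S3 (new), S1--b-->S4 (seen), S1--c-->S4 (seen)
  visit S4: S4--a-->S3 (seen), S4--b-->S0 (seen), S4--c-->S4 (seen)
  visit S3: S3--a-->S4 (seen), S3--b-->S0 (seen), S3--c-->S4 (seen)

Answer: S0, S1, S3, S4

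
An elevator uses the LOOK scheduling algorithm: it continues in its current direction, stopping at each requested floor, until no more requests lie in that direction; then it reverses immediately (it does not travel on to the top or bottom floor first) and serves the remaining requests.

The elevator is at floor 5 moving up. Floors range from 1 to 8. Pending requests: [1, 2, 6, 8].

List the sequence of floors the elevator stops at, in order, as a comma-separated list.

Answer: 6, 8, 2, 1

Derivation:
Current: 5, moving UP
Serve above first (ascending): [6, 8]
Then reverse, serve below (descending): [2, 1]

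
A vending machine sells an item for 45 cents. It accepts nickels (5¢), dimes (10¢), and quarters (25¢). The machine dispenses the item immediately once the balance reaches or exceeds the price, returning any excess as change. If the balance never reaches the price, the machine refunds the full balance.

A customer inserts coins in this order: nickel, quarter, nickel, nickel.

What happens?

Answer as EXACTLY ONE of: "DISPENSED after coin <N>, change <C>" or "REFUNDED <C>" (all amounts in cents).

Price: 45¢
Coin 1 (nickel, 5¢): balance = 5¢
Coin 2 (quarter, 25¢): balance = 30¢
Coin 3 (nickel, 5¢): balance = 35¢
Coin 4 (nickel, 5¢): balance = 40¢
All coins inserted, balance 40¢ < price 45¢ → REFUND 40¢

Answer: REFUNDED 40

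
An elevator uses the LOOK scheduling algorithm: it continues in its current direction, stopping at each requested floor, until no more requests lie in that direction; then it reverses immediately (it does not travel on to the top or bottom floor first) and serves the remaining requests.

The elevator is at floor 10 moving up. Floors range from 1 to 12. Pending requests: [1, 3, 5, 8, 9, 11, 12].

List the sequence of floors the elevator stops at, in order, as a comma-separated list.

Current: 10, moving UP
Serve above first (ascending): [11, 12]
Then reverse, serve below (descending): [9, 8, 5, 3, 1]

Answer: 11, 12, 9, 8, 5, 3, 1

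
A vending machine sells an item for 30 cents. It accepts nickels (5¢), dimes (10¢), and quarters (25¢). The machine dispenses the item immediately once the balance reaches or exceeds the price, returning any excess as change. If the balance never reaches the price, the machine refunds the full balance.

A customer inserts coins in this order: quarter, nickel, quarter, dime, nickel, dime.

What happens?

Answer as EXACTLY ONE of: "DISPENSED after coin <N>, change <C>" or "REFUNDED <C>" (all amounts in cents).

Answer: DISPENSED after coin 2, change 0

Derivation:
Price: 30¢
Coin 1 (quarter, 25¢): balance = 25¢
Coin 2 (nickel, 5¢): balance = 30¢
  → balance >= price → DISPENSE, change = 30 - 30 = 0¢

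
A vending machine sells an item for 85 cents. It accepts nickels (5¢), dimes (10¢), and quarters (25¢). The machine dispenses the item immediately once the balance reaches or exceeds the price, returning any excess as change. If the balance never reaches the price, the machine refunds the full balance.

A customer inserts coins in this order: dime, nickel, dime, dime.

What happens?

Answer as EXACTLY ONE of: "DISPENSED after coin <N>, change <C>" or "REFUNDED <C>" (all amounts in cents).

Answer: REFUNDED 35

Derivation:
Price: 85¢
Coin 1 (dime, 10¢): balance = 10¢
Coin 2 (nickel, 5¢): balance = 15¢
Coin 3 (dime, 10¢): balance = 25¢
Coin 4 (dime, 10¢): balance = 35¢
All coins inserted, balance 35¢ < price 85¢ → REFUND 35¢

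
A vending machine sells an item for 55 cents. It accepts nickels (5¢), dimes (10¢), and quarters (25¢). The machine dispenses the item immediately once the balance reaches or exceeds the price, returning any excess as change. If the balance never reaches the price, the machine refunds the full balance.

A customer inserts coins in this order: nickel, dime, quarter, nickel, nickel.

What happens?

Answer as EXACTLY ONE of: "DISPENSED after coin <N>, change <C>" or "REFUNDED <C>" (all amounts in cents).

Answer: REFUNDED 50

Derivation:
Price: 55¢
Coin 1 (nickel, 5¢): balance = 5¢
Coin 2 (dime, 10¢): balance = 15¢
Coin 3 (quarter, 25¢): balance = 40¢
Coin 4 (nickel, 5¢): balance = 45¢
Coin 5 (nickel, 5¢): balance = 50¢
All coins inserted, balance 50¢ < price 55¢ → REFUND 50¢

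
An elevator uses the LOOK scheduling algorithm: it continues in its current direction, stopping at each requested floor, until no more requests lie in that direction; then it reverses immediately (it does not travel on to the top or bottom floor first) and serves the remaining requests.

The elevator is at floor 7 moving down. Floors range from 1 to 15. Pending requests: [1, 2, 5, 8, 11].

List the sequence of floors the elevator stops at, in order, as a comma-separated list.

Current: 7, moving DOWN
Serve below first (descending): [5, 2, 1]
Then reverse, serve above (ascending): [8, 11]

Answer: 5, 2, 1, 8, 11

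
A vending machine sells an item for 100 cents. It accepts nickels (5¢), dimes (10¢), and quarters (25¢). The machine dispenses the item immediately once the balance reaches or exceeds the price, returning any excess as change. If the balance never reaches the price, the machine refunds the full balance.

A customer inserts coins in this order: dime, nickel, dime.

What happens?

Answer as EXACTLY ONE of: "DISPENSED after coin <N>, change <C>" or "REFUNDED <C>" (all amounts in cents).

Price: 100¢
Coin 1 (dime, 10¢): balance = 10¢
Coin 2 (nickel, 5¢): balance = 15¢
Coin 3 (dime, 10¢): balance = 25¢
All coins inserted, balance 25¢ < price 100¢ → REFUND 25¢

Answer: REFUNDED 25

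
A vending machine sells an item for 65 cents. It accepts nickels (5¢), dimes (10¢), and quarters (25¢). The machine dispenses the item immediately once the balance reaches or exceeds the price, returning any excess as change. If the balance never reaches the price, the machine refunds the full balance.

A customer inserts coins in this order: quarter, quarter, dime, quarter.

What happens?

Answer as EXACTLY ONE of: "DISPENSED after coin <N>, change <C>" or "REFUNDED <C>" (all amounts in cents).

Answer: DISPENSED after coin 4, change 20

Derivation:
Price: 65¢
Coin 1 (quarter, 25¢): balance = 25¢
Coin 2 (quarter, 25¢): balance = 50¢
Coin 3 (dime, 10¢): balance = 60¢
Coin 4 (quarter, 25¢): balance = 85¢
  → balance >= price → DISPENSE, change = 85 - 65 = 20¢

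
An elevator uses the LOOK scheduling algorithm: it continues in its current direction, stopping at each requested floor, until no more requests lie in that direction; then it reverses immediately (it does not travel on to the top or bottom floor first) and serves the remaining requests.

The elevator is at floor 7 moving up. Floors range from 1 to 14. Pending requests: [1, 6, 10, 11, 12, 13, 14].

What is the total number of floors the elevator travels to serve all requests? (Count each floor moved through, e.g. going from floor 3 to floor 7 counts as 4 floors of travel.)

Start at floor 7 moving up, LOOK stop order: [10, 11, 12, 13, 14, 6, 1]
  7 → 10: |10-7| = 3, total = 3
  10 → 11: |11-10| = 1, total = 4
  11 → 12: |12-11| = 1, total = 5
  12 → 13: |13-12| = 1, total = 6
  13 → 14: |14-13| = 1, total = 7
  14 → 6: |6-14| = 8, total = 15
  6 → 1: |1-6| = 5, total = 20

Answer: 20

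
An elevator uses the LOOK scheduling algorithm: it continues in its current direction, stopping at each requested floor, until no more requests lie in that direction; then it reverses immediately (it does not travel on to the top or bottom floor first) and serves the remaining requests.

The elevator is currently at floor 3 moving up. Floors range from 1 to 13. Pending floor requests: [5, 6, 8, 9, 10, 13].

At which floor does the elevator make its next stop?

Current floor: 3, direction: up
Requests above: [5, 6, 8, 9, 10, 13]
Requests below: []
Moving up and requests lie above → nearest above is min([5, 6, 8, 9, 10, 13]) = 5

Answer: 5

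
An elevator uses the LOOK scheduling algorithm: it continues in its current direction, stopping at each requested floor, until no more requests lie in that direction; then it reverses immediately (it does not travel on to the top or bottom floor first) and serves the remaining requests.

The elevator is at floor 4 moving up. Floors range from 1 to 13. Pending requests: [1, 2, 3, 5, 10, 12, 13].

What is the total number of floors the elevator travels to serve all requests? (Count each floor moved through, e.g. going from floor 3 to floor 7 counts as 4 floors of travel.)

Start at floor 4 moving up, LOOK stop order: [5, 10, 12, 13, 3, 2, 1]
  4 → 5: |5-4| = 1, total = 1
  5 → 10: |10-5| = 5, total = 6
  10 → 12: |12-10| = 2, total = 8
  12 → 13: |13-12| = 1, total = 9
  13 → 3: |3-13| = 10, total = 19
  3 → 2: |2-3| = 1, total = 20
  2 → 1: |1-2| = 1, total = 21

Answer: 21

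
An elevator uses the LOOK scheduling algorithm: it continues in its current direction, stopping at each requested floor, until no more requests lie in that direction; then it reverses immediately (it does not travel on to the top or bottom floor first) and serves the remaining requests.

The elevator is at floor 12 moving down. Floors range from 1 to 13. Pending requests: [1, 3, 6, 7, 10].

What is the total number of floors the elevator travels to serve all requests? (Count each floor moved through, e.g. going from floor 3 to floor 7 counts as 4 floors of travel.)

Start at floor 12 moving down, LOOK stop order: [10, 7, 6, 3, 1]
  12 → 10: |10-12| = 2, total = 2
  10 → 7: |7-10| = 3, total = 5
  7 → 6: |6-7| = 1, total = 6
  6 → 3: |3-6| = 3, total = 9
  3 → 1: |1-3| = 2, total = 11

Answer: 11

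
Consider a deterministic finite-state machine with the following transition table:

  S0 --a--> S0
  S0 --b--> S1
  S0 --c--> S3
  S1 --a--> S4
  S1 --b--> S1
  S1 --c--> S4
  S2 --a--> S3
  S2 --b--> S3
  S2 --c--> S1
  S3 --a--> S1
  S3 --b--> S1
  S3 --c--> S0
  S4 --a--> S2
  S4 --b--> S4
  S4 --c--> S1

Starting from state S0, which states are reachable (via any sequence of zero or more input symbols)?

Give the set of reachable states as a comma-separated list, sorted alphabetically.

Answer: S0, S1, S2, S3, S4

Derivation:
BFS from S0:
  visit S0: S0--a-->S0 (seen), S0--b-->S1 (new), S0--c-->S3 (new)
  visit S1: S1--a-->S4 (new), S1--b-->S1 (seen), S1--c-->S4 (seen)
  visit S3: S3--a-->S1 (seen), S3--b-->S1 (seen), S3--c-->S0 (seen)
  visit S4: S4--a-->S2 (new), S4--b-->S4 (seen), S4--c-->S1 (seen)
  visit S2: S2--a-->S3 (seen), S2--b-->S3 (seen), S2--c-->S1 (seen)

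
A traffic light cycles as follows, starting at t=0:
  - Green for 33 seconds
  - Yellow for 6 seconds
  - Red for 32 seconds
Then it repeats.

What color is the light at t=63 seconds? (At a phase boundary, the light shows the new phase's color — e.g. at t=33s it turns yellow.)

Cycle length = 33 + 6 + 32 = 71s
t = 63, phase_t = 63 mod 71 = 63
63 >= 39 → RED

Answer: red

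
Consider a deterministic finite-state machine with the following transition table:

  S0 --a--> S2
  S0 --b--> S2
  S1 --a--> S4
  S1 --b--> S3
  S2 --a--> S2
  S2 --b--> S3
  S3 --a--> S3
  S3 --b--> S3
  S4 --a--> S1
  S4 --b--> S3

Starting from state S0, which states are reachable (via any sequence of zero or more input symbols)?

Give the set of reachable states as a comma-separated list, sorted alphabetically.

BFS from S0:
  visit S0: S0--a-->S2 (new), S0--b-->S2 (seen)
  visit S2: S2--a-->S2 (seen), S2--b-->S3 (new)
  visit S3: S3--a-->S3 (seen), S3--b-->S3 (seen)

Answer: S0, S2, S3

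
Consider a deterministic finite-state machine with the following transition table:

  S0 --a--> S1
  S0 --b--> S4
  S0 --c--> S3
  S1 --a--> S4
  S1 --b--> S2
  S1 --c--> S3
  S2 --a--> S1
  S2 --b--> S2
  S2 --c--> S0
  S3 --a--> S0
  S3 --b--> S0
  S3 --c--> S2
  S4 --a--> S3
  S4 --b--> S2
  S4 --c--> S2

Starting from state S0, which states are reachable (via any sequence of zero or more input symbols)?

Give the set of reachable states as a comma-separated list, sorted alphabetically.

Answer: S0, S1, S2, S3, S4

Derivation:
BFS from S0:
  visit S0: S0--a-->S1 (new), S0--b-->S4 (new), S0--c-->S3 (new)
  visit S1: S1--a-->S4 (seen), S1--b-->S2 (new), S1--c-->S3 (seen)
  visit S4: S4--a-->S3 (seen), S4--b-->S2 (seen), S4--c-->S2 (seen)
  visit S3: S3--a-->S0 (seen), S3--b-->S0 (seen), S3--c-->S2 (seen)
  visit S2: S2--a-->S1 (seen), S2--b-->S2 (seen), S2--c-->S0 (seen)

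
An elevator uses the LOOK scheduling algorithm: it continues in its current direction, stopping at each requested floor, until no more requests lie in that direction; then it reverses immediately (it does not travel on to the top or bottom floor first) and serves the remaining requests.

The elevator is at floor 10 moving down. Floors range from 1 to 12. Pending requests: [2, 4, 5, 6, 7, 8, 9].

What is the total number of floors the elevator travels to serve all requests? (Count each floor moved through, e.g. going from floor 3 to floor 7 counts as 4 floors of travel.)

Answer: 8

Derivation:
Start at floor 10 moving down, LOOK stop order: [9, 8, 7, 6, 5, 4, 2]
  10 → 9: |9-10| = 1, total = 1
  9 → 8: |8-9| = 1, total = 2
  8 → 7: |7-8| = 1, total = 3
  7 → 6: |6-7| = 1, total = 4
  6 → 5: |5-6| = 1, total = 5
  5 → 4: |4-5| = 1, total = 6
  4 → 2: |2-4| = 2, total = 8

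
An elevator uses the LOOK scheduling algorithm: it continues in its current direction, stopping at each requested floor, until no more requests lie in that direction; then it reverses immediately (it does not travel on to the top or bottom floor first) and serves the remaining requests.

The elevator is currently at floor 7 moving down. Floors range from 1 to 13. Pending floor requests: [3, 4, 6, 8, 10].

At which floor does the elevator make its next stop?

Current floor: 7, direction: down
Requests above: [8, 10]
Requests below: [3, 4, 6]
Moving down and requests lie below → nearest below is max([3, 4, 6]) = 6

Answer: 6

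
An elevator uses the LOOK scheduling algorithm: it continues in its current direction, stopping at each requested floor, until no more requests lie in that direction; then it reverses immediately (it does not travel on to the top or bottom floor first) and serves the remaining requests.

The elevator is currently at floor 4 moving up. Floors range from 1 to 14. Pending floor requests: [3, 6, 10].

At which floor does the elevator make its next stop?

Answer: 6

Derivation:
Current floor: 4, direction: up
Requests above: [6, 10]
Requests below: [3]
Moving up and requests lie above → nearest above is min([6, 10]) = 6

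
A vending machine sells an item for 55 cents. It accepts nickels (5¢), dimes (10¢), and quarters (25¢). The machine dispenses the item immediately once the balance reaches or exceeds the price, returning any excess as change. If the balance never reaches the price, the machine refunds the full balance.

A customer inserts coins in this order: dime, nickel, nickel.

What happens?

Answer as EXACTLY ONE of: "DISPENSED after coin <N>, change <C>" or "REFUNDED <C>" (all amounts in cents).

Answer: REFUNDED 20

Derivation:
Price: 55¢
Coin 1 (dime, 10¢): balance = 10¢
Coin 2 (nickel, 5¢): balance = 15¢
Coin 3 (nickel, 5¢): balance = 20¢
All coins inserted, balance 20¢ < price 55¢ → REFUND 20¢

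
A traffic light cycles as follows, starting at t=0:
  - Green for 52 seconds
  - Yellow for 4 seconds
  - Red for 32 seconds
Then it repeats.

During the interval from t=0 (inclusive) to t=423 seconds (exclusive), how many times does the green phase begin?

Cycle = 52+4+32 = 88s
green phase starts at t = k*88 + 0 for k=0,1,2,...
Need k*88+0 < 423 → k < 4.807
k ∈ {0, ..., 4} → 5 starts

Answer: 5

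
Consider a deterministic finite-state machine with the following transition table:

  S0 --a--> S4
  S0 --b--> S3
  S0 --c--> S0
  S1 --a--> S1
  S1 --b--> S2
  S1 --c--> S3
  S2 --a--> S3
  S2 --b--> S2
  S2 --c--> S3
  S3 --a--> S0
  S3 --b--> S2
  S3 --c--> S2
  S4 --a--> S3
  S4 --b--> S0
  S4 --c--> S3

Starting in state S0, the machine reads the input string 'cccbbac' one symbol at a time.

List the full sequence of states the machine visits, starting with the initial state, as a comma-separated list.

Start: S0
  read 'c': S0 --c--> S0
  read 'c': S0 --c--> S0
  read 'c': S0 --c--> S0
  read 'b': S0 --b--> S3
  read 'b': S3 --b--> S2
  read 'a': S2 --a--> S3
  read 'c': S3 --c--> S2

Answer: S0, S0, S0, S0, S3, S2, S3, S2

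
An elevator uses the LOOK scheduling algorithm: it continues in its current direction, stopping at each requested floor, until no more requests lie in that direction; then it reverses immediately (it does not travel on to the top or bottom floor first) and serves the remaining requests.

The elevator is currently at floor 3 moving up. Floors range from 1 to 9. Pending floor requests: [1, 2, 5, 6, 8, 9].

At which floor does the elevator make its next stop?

Answer: 5

Derivation:
Current floor: 3, direction: up
Requests above: [5, 6, 8, 9]
Requests below: [1, 2]
Moving up and requests lie above → nearest above is min([5, 6, 8, 9]) = 5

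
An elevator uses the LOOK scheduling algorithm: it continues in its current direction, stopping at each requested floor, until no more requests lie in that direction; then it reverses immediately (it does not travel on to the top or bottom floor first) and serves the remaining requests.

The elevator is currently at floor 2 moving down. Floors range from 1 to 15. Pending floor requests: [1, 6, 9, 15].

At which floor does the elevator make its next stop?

Answer: 1

Derivation:
Current floor: 2, direction: down
Requests above: [6, 9, 15]
Requests below: [1]
Moving down and requests lie below → nearest below is max([1]) = 1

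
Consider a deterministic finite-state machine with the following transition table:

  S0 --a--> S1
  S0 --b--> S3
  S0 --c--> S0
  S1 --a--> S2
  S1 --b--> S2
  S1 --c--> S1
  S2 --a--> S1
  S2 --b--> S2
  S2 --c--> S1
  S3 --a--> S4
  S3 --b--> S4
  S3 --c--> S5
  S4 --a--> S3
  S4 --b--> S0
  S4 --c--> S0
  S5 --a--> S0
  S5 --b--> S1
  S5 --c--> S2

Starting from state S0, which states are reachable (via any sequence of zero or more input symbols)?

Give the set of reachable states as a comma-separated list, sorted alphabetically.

Answer: S0, S1, S2, S3, S4, S5

Derivation:
BFS from S0:
  visit S0: S0--a-->S1 (new), S0--b-->S3 (new), S0--c-->S0 (seen)
  visit S1: S1--a-->S2 (new), S1--b-->S2 (seen), S1--c-->S1 (seen)
  visit S3: S3--a-->S4 (new), S3--b-->S4 (seen), S3--c-->S5 (new)
  visit S2: S2--a-->S1 (seen), S2--b-->S2 (seen), S2--c-->S1 (seen)
  visit S4: S4--a-->S3 (seen), S4--b-->S0 (seen), S4--c-->S0 (seen)
  visit S5: S5--a-->S0 (seen), S5--b-->S1 (seen), S5--c-->S2 (seen)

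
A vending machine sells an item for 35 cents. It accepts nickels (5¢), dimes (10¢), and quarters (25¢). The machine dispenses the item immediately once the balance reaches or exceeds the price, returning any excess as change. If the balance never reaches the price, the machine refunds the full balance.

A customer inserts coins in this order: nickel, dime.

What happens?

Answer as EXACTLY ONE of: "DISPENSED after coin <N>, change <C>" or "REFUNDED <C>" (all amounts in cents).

Price: 35¢
Coin 1 (nickel, 5¢): balance = 5¢
Coin 2 (dime, 10¢): balance = 15¢
All coins inserted, balance 15¢ < price 35¢ → REFUND 15¢

Answer: REFUNDED 15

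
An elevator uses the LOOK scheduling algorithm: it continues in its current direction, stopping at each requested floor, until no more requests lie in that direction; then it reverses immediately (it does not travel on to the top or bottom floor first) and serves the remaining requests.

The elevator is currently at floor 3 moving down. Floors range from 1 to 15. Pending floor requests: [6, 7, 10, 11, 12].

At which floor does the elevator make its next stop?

Answer: 6

Derivation:
Current floor: 3, direction: down
Requests above: [6, 7, 10, 11, 12]
Requests below: []
Moving down but no requests below → reverse; nearest above is min([6, 7, 10, 11, 12]) = 6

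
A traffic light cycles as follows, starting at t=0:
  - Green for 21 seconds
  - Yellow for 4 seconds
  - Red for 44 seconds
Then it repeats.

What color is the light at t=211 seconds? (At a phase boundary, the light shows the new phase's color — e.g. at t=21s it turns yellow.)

Answer: green

Derivation:
Cycle length = 21 + 4 + 44 = 69s
t = 211, phase_t = 211 mod 69 = 4
4 < 21 (green end) → GREEN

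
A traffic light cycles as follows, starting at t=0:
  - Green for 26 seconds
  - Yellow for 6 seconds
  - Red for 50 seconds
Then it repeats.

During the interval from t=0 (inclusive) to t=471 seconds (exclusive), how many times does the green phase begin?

Answer: 6

Derivation:
Cycle = 26+6+50 = 82s
green phase starts at t = k*82 + 0 for k=0,1,2,...
Need k*82+0 < 471 → k < 5.744
k ∈ {0, ..., 5} → 6 starts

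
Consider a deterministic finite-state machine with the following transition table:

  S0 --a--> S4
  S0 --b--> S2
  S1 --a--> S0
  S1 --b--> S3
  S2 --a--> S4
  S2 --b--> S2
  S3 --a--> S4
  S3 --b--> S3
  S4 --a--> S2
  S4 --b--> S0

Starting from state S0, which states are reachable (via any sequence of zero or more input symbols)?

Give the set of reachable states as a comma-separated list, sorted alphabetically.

BFS from S0:
  visit S0: S0--a-->S4 (new), S0--b-->S2 (new)
  visit S4: S4--a-->S2 (seen), S4--b-->S0 (seen)
  visit S2: S2--a-->S4 (seen), S2--b-->S2 (seen)

Answer: S0, S2, S4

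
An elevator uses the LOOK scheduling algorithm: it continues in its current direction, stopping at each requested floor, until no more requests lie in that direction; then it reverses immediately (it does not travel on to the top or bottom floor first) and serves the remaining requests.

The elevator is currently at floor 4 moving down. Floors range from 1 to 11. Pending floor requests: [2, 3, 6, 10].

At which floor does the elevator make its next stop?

Current floor: 4, direction: down
Requests above: [6, 10]
Requests below: [2, 3]
Moving down and requests lie below → nearest below is max([2, 3]) = 3

Answer: 3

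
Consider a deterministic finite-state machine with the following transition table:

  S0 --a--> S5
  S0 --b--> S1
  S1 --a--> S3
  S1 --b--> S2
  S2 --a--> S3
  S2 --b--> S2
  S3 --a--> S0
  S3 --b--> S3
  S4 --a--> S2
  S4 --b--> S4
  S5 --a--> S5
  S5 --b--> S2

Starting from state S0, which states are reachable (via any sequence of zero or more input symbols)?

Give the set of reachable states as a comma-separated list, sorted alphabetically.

Answer: S0, S1, S2, S3, S5

Derivation:
BFS from S0:
  visit S0: S0--a-->S5 (new), S0--b-->S1 (new)
  visit S5: S5--a-->S5 (seen), S5--b-->S2 (new)
  visit S1: S1--a-->S3 (new), S1--b-->S2 (seen)
  visit S2: S2--a-->S3 (seen), S2--b-->S2 (seen)
  visit S3: S3--a-->S0 (seen), S3--b-->S3 (seen)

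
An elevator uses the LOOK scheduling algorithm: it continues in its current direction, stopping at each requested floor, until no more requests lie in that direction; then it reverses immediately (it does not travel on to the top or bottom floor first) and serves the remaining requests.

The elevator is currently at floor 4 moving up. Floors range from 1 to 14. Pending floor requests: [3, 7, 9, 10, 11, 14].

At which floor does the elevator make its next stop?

Answer: 7

Derivation:
Current floor: 4, direction: up
Requests above: [7, 9, 10, 11, 14]
Requests below: [3]
Moving up and requests lie above → nearest above is min([7, 9, 10, 11, 14]) = 7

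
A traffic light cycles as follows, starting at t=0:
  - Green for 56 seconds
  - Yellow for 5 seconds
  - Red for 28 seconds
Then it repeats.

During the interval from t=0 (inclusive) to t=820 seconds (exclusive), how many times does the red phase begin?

Answer: 9

Derivation:
Cycle = 56+5+28 = 89s
red phase starts at t = k*89 + 61 for k=0,1,2,...
Need k*89+61 < 820 → k < 8.528
k ∈ {0, ..., 8} → 9 starts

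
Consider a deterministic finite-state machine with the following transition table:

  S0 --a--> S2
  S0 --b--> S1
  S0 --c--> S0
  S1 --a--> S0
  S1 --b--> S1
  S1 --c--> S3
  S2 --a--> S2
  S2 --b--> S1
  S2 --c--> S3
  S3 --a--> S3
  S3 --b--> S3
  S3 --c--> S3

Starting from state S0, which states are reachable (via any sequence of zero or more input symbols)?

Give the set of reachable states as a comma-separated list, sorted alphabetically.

BFS from S0:
  visit S0: S0--a-->S2 (new), S0--b-->S1 (new), S0--c-->S0 (seen)
  visit S2: S2--a-->S2 (seen), S2--b-->S1 (seen), S2--c-->S3 (new)
  visit S1: S1--a-->S0 (seen), S1--b-->S1 (seen), S1--c-->S3 (seen)
  visit S3: S3--a-->S3 (seen), S3--b-->S3 (seen), S3--c-->S3 (seen)

Answer: S0, S1, S2, S3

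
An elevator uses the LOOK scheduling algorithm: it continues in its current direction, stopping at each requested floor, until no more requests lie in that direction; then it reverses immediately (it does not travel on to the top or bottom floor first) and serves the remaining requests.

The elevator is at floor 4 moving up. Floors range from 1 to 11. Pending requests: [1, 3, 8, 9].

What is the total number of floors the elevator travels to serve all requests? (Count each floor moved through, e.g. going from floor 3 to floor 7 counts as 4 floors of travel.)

Start at floor 4 moving up, LOOK stop order: [8, 9, 3, 1]
  4 → 8: |8-4| = 4, total = 4
  8 → 9: |9-8| = 1, total = 5
  9 → 3: |3-9| = 6, total = 11
  3 → 1: |1-3| = 2, total = 13

Answer: 13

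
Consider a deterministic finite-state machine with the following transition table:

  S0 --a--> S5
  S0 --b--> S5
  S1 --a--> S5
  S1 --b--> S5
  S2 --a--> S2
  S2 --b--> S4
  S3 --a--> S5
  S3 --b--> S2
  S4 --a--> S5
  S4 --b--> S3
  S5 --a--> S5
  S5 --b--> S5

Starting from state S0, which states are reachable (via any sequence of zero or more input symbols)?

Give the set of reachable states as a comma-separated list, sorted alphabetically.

Answer: S0, S5

Derivation:
BFS from S0:
  visit S0: S0--a-->S5 (new), S0--b-->S5 (seen)
  visit S5: S5--a-->S5 (seen), S5--b-->S5 (seen)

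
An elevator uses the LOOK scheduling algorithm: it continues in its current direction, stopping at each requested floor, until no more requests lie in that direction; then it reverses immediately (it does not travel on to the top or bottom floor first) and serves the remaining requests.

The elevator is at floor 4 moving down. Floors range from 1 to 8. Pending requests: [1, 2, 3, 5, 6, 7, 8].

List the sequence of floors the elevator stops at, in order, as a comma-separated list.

Current: 4, moving DOWN
Serve below first (descending): [3, 2, 1]
Then reverse, serve above (ascending): [5, 6, 7, 8]

Answer: 3, 2, 1, 5, 6, 7, 8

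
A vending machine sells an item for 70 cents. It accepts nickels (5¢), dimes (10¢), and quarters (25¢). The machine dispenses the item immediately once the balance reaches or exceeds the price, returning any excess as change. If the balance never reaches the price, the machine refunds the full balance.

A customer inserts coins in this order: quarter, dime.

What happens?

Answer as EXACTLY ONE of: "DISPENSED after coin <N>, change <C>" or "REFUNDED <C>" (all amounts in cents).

Price: 70¢
Coin 1 (quarter, 25¢): balance = 25¢
Coin 2 (dime, 10¢): balance = 35¢
All coins inserted, balance 35¢ < price 70¢ → REFUND 35¢

Answer: REFUNDED 35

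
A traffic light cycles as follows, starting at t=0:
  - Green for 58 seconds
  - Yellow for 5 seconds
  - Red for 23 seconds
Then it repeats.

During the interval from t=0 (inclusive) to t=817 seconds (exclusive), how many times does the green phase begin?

Answer: 10

Derivation:
Cycle = 58+5+23 = 86s
green phase starts at t = k*86 + 0 for k=0,1,2,...
Need k*86+0 < 817 → k < 9.500
k ∈ {0, ..., 9} → 10 starts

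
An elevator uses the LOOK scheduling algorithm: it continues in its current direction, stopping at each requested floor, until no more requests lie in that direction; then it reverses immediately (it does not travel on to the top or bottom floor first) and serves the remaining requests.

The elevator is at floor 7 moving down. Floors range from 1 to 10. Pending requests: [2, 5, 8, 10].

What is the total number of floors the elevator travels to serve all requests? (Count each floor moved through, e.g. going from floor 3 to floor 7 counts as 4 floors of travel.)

Answer: 13

Derivation:
Start at floor 7 moving down, LOOK stop order: [5, 2, 8, 10]
  7 → 5: |5-7| = 2, total = 2
  5 → 2: |2-5| = 3, total = 5
  2 → 8: |8-2| = 6, total = 11
  8 → 10: |10-8| = 2, total = 13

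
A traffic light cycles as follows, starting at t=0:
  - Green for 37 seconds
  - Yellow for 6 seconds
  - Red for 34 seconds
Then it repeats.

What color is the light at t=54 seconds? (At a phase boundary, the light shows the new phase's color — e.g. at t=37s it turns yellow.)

Answer: red

Derivation:
Cycle length = 37 + 6 + 34 = 77s
t = 54, phase_t = 54 mod 77 = 54
54 >= 43 → RED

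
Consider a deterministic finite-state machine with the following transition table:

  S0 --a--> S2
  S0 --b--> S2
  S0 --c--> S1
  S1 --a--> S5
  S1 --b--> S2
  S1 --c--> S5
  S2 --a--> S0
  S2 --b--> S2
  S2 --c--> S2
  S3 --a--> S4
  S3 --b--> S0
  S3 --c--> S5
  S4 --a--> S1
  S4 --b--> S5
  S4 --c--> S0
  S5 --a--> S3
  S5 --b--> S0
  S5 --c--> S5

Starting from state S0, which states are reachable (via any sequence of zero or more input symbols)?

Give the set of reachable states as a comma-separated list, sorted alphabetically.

BFS from S0:
  visit S0: S0--a-->S2 (new), S0--b-->S2 (seen), S0--c-->S1 (new)
  visit S2: S2--a-->S0 (seen), S2--b-->S2 (seen), S2--c-->S2 (seen)
  visit S1: S1--a-->S5 (new), S1--b-->S2 (seen), S1--c-->S5 (seen)
  visit S5: S5--a-->S3 (new), S5--b-->S0 (seen), S5--c-->S5 (seen)
  visit S3: S3--a-->S4 (new), S3--b-->S0 (seen), S3--c-->S5 (seen)
  visit S4: S4--a-->S1 (seen), S4--b-->S5 (seen), S4--c-->S0 (seen)

Answer: S0, S1, S2, S3, S4, S5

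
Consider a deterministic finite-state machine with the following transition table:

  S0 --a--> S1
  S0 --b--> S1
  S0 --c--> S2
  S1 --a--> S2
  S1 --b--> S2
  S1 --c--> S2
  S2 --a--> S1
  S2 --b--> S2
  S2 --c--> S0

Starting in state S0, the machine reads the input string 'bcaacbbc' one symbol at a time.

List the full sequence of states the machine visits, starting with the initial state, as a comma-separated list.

Start: S0
  read 'b': S0 --b--> S1
  read 'c': S1 --c--> S2
  read 'a': S2 --a--> S1
  read 'a': S1 --a--> S2
  read 'c': S2 --c--> S0
  read 'b': S0 --b--> S1
  read 'b': S1 --b--> S2
  read 'c': S2 --c--> S0

Answer: S0, S1, S2, S1, S2, S0, S1, S2, S0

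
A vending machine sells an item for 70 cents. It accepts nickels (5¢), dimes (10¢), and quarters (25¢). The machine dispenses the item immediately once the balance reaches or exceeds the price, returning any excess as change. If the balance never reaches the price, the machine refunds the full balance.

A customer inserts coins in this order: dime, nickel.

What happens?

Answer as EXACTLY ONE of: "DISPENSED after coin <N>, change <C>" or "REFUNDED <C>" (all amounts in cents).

Answer: REFUNDED 15

Derivation:
Price: 70¢
Coin 1 (dime, 10¢): balance = 10¢
Coin 2 (nickel, 5¢): balance = 15¢
All coins inserted, balance 15¢ < price 70¢ → REFUND 15¢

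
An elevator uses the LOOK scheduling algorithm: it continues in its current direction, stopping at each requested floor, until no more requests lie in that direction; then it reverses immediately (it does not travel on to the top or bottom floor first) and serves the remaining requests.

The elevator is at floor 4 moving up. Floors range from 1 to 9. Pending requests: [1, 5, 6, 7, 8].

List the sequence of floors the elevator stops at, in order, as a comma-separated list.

Answer: 5, 6, 7, 8, 1

Derivation:
Current: 4, moving UP
Serve above first (ascending): [5, 6, 7, 8]
Then reverse, serve below (descending): [1]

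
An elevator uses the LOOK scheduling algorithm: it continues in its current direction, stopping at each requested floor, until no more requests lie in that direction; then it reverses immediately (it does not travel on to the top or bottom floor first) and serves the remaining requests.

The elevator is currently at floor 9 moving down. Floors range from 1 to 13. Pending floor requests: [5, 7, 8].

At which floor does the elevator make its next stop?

Current floor: 9, direction: down
Requests above: []
Requests below: [5, 7, 8]
Moving down and requests lie below → nearest below is max([5, 7, 8]) = 8

Answer: 8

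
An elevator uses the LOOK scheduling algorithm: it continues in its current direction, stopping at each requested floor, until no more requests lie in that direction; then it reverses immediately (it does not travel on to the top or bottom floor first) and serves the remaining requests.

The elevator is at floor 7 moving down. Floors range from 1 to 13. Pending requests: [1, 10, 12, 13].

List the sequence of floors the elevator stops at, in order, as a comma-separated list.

Current: 7, moving DOWN
Serve below first (descending): [1]
Then reverse, serve above (ascending): [10, 12, 13]

Answer: 1, 10, 12, 13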